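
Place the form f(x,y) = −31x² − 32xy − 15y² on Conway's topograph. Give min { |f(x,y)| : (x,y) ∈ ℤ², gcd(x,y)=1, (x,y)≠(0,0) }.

translate: b→-30 (≡32 mod 62), so (31,32,15)→(31,-30,14)
flip: (31,-30,14)→(14,30,31)
translate: b→2 (≡30 mod 28), so (14,30,31)→(14,2,15)
reduced (well bottom): (14,2,15) with a≤c, −a<b≤a
well minimum |f| = |-14| = 14 (negative-definite)

14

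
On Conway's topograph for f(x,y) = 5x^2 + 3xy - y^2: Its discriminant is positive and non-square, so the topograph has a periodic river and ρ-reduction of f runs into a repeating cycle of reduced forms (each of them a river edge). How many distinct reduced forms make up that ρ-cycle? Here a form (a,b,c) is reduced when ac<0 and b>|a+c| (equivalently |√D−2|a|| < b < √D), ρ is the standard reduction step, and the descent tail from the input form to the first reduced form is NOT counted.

D = 29, ⌊√D⌋ = 5
descent: ρ → (-1,5,1)  [lands on river]
river: ρ → (1,5,-1)
ρ-cycle length = 2 (tail of 1 descent step not counted)

2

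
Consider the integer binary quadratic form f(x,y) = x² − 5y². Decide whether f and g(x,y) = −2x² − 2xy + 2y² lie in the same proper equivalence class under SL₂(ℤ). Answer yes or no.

D₁ = 20, D₂ = 20
river cycle of f (length 2): (1, 4, -1), (-1, 4, 1)
river cycle of g (length 2): (2, 2, -2), (-2, 2, 2)
cycles differ ⇒ inequivalent

no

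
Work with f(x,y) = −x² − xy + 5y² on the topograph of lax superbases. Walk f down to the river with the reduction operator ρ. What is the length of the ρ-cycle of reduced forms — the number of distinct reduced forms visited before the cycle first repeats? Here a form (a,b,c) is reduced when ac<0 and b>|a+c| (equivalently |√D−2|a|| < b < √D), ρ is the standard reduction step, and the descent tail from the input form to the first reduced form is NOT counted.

D = 21, ⌊√D⌋ = 4
descent: ρ → (5,1,-1)
descent: ρ → (-1,3,3)  [lands on river]
river: ρ → (3,3,-1)
ρ-cycle length = 2 (tail of 2 descent steps not counted)

2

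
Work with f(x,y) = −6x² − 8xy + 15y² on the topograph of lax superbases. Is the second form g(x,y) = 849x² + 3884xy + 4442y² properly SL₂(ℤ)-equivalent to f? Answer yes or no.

D₁ = 424, D₂ = 424
river cycle of f (length 18): (-6, 16, 7), (7, 12, -10), (-10, 8, 9), (9, 10, -9), (-9, 8, 10), (10, 12, -7), (-7, 16, 6), (6, 20, -1), (-1, 20, 6), (6, 16, -7), … (8 more)
river cycle of g (length 18): (-6, 16, 7), (7, 12, -10), (-10, 8, 9), (9, 10, -9), (-9, 8, 10), (10, 12, -7), (-7, 16, 6), (6, 20, -1), (-1, 20, 6), (6, 16, -7), … (8 more)
cycles coincide ⇒ equivalent

yes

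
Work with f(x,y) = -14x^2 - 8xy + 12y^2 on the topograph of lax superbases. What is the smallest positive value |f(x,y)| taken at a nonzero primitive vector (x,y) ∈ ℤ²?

descent: ρ → (12,8,-14)  [lands on river]
river: ρ → (-14,20,6)
river: ρ → (6,16,-20)
river: ρ → (-20,24,2)
river: ρ → (2,24,-20)
river: ρ → (-20,16,6)
river: ρ → (6,20,-14)
river: ρ → (-14,8,12)
river: ρ → (12,16,-10)
river: ρ → (-10,24,4)
river: ρ → (4,24,-10)
river: ρ → (-10,16,12)
closes: descent 1, river 12
min |a| on river = 2

2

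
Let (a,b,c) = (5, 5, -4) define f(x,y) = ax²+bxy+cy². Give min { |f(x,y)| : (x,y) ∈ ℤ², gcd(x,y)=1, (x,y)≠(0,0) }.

river: ρ → (-4,3,6)
river: ρ → (6,9,-1)
river: ρ → (-1,9,6)
river: ρ → (6,3,-4)
river: ρ → (-4,5,5)
river: ρ → (5,5,-4)
closes: descent 0, river 6
min |a| on river = 1

1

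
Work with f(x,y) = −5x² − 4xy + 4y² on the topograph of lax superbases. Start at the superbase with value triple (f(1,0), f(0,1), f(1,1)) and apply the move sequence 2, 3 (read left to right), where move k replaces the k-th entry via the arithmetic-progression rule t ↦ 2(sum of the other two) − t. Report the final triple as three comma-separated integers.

start (-5,4,-5) = (f(1,0),f(0,1),f(1,1))
replace slot 2: 2·((-5)+(-5)) − 4 = -24 → (-5,-24,-5)
replace slot 3: 2·((-5)+(-24)) − (-5) = -53 → (-5,-24,-53)

-5,-24,-53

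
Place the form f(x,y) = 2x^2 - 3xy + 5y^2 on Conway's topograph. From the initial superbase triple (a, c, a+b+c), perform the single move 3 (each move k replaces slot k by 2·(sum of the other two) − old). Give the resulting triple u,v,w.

start (2,5,4) = (f(1,0),f(0,1),f(1,1))
replace slot 3: 2·(2+5) − 4 = 10 → (2,5,10)

2,5,10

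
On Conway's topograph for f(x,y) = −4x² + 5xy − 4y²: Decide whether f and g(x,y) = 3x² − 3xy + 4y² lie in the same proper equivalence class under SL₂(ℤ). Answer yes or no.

D₁ = -39, D₂ = -39
f is negative-definite; reduce −f:
−f: translate: b→3 (≡-5 mod 8), so (4,-5,4)→(4,3,3)
−f: flip: (4,3,3)→(3,-3,4)
−f: translate: b→3 (≡-3 mod 6), so (3,-3,4)→(3,3,4)
−f: reduced (well bottom): (3,3,4) with a≤c, −a<b≤a
flip sign back: reduced form of f is (-3,-3,-4)
g: translate: b→3 (≡-3 mod 6), so (3,-3,4)→(3,3,4)
g: reduced (well bottom): (3,3,4) with a≤c, −a<b≤a
reduced forms (-3, -3, -4) vs (3, 3, 4) ⇒ inequivalent

no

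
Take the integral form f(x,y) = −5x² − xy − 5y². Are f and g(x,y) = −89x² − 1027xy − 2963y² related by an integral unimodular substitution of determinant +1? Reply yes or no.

D₁ = -99, D₂ = -99
f is negative-definite; reduce −f:
−f: reduced (well bottom): (5,1,5) with a≤c, −a<b≤a
flip sign back: reduced form of f is (-5,-1,-5)
g is negative-definite; reduce −g:
−g: translate: b→-41 (≡1027 mod 178), so (89,1027,2963)→(89,-41,5)
−g: flip: (89,-41,5)→(5,41,89)
−g: translate: b→1 (≡41 mod 10), so (5,41,89)→(5,1,5)
−g: reduced (well bottom): (5,1,5) with a≤c, −a<b≤a
flip sign back: reduced form of g is (-5,-1,-5)
reduced forms (-5, -1, -5) vs (-5, -1, -5) ⇒ equivalent

yes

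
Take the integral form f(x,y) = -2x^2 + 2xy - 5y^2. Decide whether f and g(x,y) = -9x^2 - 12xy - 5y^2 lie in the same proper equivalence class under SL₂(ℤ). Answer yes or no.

D₁ = -36, D₂ = -36
f is negative-definite; reduce −f:
−f: translate: b→2 (≡-2 mod 4), so (2,-2,5)→(2,2,5)
−f: reduced (well bottom): (2,2,5) with a≤c, −a<b≤a
flip sign back: reduced form of f is (-2,-2,-5)
g is negative-definite; reduce −g:
−g: translate: b→-6 (≡12 mod 18), so (9,12,5)→(9,-6,2)
−g: flip: (9,-6,2)→(2,6,9)
−g: translate: b→2 (≡6 mod 4), so (2,6,9)→(2,2,5)
−g: reduced (well bottom): (2,2,5) with a≤c, −a<b≤a
flip sign back: reduced form of g is (-2,-2,-5)
reduced forms (-2, -2, -5) vs (-2, -2, -5) ⇒ equivalent

yes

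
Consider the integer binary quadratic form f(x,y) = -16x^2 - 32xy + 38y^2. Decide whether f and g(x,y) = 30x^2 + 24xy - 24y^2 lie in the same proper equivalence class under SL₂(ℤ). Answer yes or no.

D₁ = 3456, D₂ = 3456
river cycle of f (length 6): (38, 32, -16), (-16, 32, 38), (38, 44, -10), (-10, 56, 8), (8, 56, -10), (-10, 44, 38)
river cycle of g (length 4): (-24, 24, 30), (30, 36, -18), (-18, 36, 30), (30, 24, -24)
cycles differ ⇒ inequivalent

no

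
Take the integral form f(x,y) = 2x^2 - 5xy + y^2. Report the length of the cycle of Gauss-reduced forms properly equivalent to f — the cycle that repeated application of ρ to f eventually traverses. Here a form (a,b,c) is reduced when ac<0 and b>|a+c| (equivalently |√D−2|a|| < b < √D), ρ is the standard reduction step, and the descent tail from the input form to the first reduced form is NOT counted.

D = 17, ⌊√D⌋ = 4
descent: ρ → (1,3,-2)  [lands on river]
river: ρ → (-2,1,2)
river: ρ → (2,3,-1)
river: ρ → (-1,3,2)
river: ρ → (2,1,-2)
river: ρ → (-2,3,1)
ρ-cycle length = 6 (tail of 1 descent step not counted)

6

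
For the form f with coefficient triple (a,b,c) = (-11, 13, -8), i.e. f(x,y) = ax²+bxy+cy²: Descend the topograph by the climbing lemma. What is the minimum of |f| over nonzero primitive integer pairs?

translate: b→9 (≡-13 mod 22), so (11,-13,8)→(11,9,6)
flip: (11,9,6)→(6,-9,11)
translate: b→3 (≡-9 mod 12), so (6,-9,11)→(6,3,8)
reduced (well bottom): (6,3,8) with a≤c, −a<b≤a
well minimum |f| = |-6| = 6 (negative-definite)

6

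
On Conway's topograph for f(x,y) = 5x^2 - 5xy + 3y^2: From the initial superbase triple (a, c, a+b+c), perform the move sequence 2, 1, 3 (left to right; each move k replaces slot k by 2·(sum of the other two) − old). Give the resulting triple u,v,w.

start (5,3,3) = (f(1,0),f(0,1),f(1,1))
replace slot 2: 2·(5+3) − 3 = 13 → (5,13,3)
replace slot 1: 2·(13+3) − 5 = 27 → (27,13,3)
replace slot 3: 2·(27+13) − 3 = 77 → (27,13,77)

27,13,77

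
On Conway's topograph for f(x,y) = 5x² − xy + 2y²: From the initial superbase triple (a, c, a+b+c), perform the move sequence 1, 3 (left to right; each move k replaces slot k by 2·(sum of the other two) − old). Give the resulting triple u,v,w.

start (5,2,6) = (f(1,0),f(0,1),f(1,1))
replace slot 1: 2·(2+6) − 5 = 11 → (11,2,6)
replace slot 3: 2·(11+2) − 6 = 20 → (11,2,20)

11,2,20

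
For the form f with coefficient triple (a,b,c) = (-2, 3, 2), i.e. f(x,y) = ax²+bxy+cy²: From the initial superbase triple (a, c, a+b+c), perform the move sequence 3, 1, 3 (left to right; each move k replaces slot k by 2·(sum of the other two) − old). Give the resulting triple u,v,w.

start (-2,2,3) = (f(1,0),f(0,1),f(1,1))
replace slot 3: 2·((-2)+2) − 3 = -3 → (-2,2,-3)
replace slot 1: 2·(2+(-3)) − (-2) = 0 → (0,2,-3)
replace slot 3: 2·(0+2) − (-3) = 7 → (0,2,7)

0,2,7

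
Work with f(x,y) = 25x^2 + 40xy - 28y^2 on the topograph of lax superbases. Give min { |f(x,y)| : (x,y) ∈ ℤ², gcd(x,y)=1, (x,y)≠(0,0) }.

river: ρ → (-28,16,37)
river: ρ → (37,58,-7)
river: ρ → (-7,54,53)
river: ρ → (53,52,-8)
river: ρ → (-8,60,25)
river: ρ → (25,40,-28)
closes: descent 0, river 6
min |a| on river = 7

7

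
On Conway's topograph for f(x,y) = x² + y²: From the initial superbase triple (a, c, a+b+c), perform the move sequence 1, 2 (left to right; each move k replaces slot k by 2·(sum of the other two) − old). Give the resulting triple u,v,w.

start (1,1,2) = (f(1,0),f(0,1),f(1,1))
replace slot 1: 2·(1+2) − 1 = 5 → (5,1,2)
replace slot 2: 2·(5+2) − 1 = 13 → (5,13,2)

5,13,2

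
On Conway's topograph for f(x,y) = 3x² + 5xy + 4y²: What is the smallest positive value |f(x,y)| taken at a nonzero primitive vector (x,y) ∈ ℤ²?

translate: b→-1 (≡5 mod 6), so (3,5,4)→(3,-1,2)
flip: (3,-1,2)→(2,1,3)
reduced (well bottom): (2,1,3) with a≤c, −a<b≤a
well minimum = a = 2

2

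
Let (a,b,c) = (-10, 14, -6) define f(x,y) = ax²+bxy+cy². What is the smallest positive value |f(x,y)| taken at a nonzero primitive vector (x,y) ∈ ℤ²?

translate: b→6 (≡-14 mod 20), so (10,-14,6)→(10,6,2)
flip: (10,6,2)→(2,-6,10)
translate: b→2 (≡-6 mod 4), so (2,-6,10)→(2,2,6)
reduced (well bottom): (2,2,6) with a≤c, −a<b≤a
well minimum |f| = |-2| = 2 (negative-definite)

2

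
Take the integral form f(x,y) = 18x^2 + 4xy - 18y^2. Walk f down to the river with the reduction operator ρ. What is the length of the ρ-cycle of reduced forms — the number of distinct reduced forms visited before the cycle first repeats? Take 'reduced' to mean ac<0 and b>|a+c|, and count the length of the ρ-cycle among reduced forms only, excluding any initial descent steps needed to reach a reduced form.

D = 1312, ⌊√D⌋ = 36
river: ρ → (-18,32,4)
river: ρ → (4,32,-18)
river: ρ → (-18,4,18)
river: ρ → (18,32,-4)
river: ρ → (-4,32,18)
river: ρ → (18,4,-18)
ρ-cycle length = 6 (tail of 0 descent steps not counted)

6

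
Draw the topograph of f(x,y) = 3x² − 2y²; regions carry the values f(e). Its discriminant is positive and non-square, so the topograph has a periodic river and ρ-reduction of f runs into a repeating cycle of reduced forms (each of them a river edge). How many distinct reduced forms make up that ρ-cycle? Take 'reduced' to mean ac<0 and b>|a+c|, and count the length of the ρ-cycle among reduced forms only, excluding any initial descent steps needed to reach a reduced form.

D = 24, ⌊√D⌋ = 4
descent: ρ → (-2,4,1)  [lands on river]
river: ρ → (1,4,-2)
ρ-cycle length = 2 (tail of 1 descent step not counted)

2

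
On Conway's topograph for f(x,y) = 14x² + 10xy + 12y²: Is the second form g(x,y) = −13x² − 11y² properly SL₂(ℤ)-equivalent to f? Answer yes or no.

D₁ = -572, D₂ = -572
f: flip: (14,10,12)→(12,-10,14)
f: reduced (well bottom): (12,-10,14) with a≤c, −a<b≤a
g is negative-definite; reduce −g:
−g: flip: (13,0,11)→(11,0,13)
−g: reduced (well bottom): (11,0,13) with a≤c, −a<b≤a
flip sign back: reduced form of g is (-11,0,-13)
reduced forms (12, -10, 14) vs (-11, 0, -13) ⇒ inequivalent

no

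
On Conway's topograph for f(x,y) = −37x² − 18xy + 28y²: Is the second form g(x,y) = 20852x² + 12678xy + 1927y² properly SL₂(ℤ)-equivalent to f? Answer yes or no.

D₁ = 4468, D₂ = 4468
river cycle of f (length 82): (28, 18, -37), (-37, 56, 9), (9, 52, -49), (-49, 46, 12), (12, 50, -41), (-41, 32, 21), (21, 52, -21), (-21, 32, 41), (41, 50, -12), (-12, 46, 49), … (72 more)
river cycle of g (length 82): (28, 18, -37), (-37, 56, 9), (9, 52, -49), (-49, 46, 12), (12, 50, -41), (-41, 32, 21), (21, 52, -21), (-21, 32, 41), (41, 50, -12), (-12, 46, 49), … (72 more)
cycles coincide ⇒ equivalent

yes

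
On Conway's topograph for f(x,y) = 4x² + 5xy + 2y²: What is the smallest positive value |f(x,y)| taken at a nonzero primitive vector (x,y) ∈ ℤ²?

translate: b→-3 (≡5 mod 8), so (4,5,2)→(4,-3,1)
flip: (4,-3,1)→(1,3,4)
translate: b→1 (≡3 mod 2), so (1,3,4)→(1,1,2)
reduced (well bottom): (1,1,2) with a≤c, −a<b≤a
well minimum = a = 1

1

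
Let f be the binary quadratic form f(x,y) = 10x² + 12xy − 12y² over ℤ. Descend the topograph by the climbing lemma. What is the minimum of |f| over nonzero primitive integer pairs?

river: ρ → (-12,12,10)
river: ρ → (10,8,-14)
river: ρ → (-14,20,4)
river: ρ → (4,20,-14)
river: ρ → (-14,8,10)
river: ρ → (10,12,-12)
closes: descent 0, river 6
min |a| on river = 4

4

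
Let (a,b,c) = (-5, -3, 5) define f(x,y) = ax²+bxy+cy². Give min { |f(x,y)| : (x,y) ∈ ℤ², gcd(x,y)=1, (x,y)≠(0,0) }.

descent: ρ → (5,3,-5)  [lands on river]
river: ρ → (-5,7,3)
river: ρ → (3,5,-7)
river: ρ → (-7,9,1)
river: ρ → (1,9,-7)
river: ρ → (-7,5,3)
river: ρ → (3,7,-5)
river: ρ → (-5,3,5)
river: ρ → (5,7,-3)
river: ρ → (-3,5,7)
river: ρ → (7,9,-1)
river: ρ → (-1,9,7)
river: ρ → (7,5,-3)
river: ρ → (-3,7,5)
closes: descent 1, river 14
min |a| on river = 1

1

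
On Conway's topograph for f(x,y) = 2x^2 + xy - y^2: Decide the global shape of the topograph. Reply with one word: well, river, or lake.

D = b²−4ac = 1² − 4·2·(-1) = 9
D = 3² is a perfect square ⇒ form factors over ℤ ⇒ lakes

lake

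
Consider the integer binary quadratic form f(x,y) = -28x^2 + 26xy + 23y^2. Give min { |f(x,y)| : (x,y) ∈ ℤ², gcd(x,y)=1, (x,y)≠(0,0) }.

river: ρ → (23,20,-31)
river: ρ → (-31,42,12)
river: ρ → (12,54,-7)
river: ρ → (-7,44,47)
river: ρ → (47,50,-4)
river: ρ → (-4,54,21)
river: ρ → (21,30,-28)
river: ρ → (-28,26,23)
closes: descent 0, river 8
min |a| on river = 4

4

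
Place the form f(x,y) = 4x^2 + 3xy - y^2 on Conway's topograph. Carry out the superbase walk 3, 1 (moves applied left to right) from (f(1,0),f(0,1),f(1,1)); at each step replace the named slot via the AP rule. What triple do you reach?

start (4,-1,6) = (f(1,0),f(0,1),f(1,1))
replace slot 3: 2·(4+(-1)) − 6 = 0 → (4,-1,0)
replace slot 1: 2·((-1)+0) − 4 = -6 → (-6,-1,0)

-6,-1,0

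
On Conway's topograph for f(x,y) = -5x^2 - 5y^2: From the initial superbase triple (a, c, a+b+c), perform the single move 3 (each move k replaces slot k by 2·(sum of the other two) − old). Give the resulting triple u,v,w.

start (-5,-5,-10) = (f(1,0),f(0,1),f(1,1))
replace slot 3: 2·((-5)+(-5)) − (-10) = -10 → (-5,-5,-10)

-5,-5,-10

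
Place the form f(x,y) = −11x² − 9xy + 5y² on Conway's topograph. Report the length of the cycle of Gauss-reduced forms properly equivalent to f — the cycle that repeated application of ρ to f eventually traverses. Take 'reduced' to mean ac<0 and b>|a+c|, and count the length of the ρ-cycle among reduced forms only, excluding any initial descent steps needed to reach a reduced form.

D = 301, ⌊√D⌋ = 17
descent: ρ → (5,9,-11)  [lands on river]
river: ρ → (-11,13,3)
river: ρ → (3,17,-1)
river: ρ → (-1,17,3)
river: ρ → (3,13,-11)
river: ρ → (-11,9,5)
river: ρ → (5,11,-9)
river: ρ → (-9,7,7)
river: ρ → (7,7,-9)
river: ρ → (-9,11,5)
ρ-cycle length = 10 (tail of 1 descent step not counted)

10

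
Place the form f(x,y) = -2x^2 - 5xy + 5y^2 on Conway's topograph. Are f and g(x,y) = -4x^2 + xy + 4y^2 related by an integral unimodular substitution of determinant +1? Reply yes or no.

D₁ = 65, D₂ = 65
river cycle of f (length 6): (5, 5, -2), (-2, 7, 2), (2, 5, -5), (-5, 5, 2), (2, 7, -2), (-2, 5, 5)
river cycle of g (length 6): (4, 7, -1), (-1, 7, 4), (4, 1, -4), (-4, 7, 1), (1, 7, -4), (-4, 1, 4)
cycles differ ⇒ inequivalent

no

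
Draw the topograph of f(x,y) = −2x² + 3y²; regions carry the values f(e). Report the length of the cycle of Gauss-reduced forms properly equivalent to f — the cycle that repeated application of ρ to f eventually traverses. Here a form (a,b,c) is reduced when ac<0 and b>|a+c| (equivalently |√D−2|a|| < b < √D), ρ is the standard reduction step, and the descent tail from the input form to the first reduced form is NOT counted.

D = 24, ⌊√D⌋ = 4
descent: ρ → (3,0,-2)
descent: ρ → (-2,4,1)  [lands on river]
river: ρ → (1,4,-2)
ρ-cycle length = 2 (tail of 2 descent steps not counted)

2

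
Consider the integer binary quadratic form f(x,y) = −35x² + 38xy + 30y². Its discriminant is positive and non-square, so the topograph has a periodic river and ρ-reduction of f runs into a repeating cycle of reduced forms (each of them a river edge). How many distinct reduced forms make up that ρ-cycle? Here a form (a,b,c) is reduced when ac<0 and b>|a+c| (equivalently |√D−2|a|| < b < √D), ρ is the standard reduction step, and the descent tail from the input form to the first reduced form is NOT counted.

D = 5644, ⌊√D⌋ = 75
river: ρ → (30,22,-43)
river: ρ → (-43,64,9)
river: ρ → (9,62,-50)
river: ρ → (-50,38,21)
river: ρ → (21,46,-42)
river: ρ → (-42,38,25)
river: ρ → (25,62,-18)
river: ρ → (-18,46,49)
river: ρ → (49,52,-15)
river: ρ → (-15,68,17)
river: ρ → (17,68,-15)
river: ρ → (-15,52,49)
river: ρ → (49,46,-18)
river: ρ → (-18,62,25)
river: ρ → (25,38,-42)
river: ρ → (-42,46,21)
river: ρ → (21,38,-50)
river: ρ → (-50,62,9)
river: ρ → (9,64,-43)
river: ρ → (-43,22,30)
river: ρ → (30,38,-35)
river: ρ → (-35,32,33)
river: ρ → (33,34,-34)
river: ρ → (-34,34,33)
river: ρ → (33,32,-35)
river: ρ → (-35,38,30)
ρ-cycle length = 26 (tail of 0 descent steps not counted)

26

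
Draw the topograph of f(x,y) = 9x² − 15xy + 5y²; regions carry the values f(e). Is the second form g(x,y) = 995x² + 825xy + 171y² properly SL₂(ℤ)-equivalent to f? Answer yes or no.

D₁ = 45, D₂ = 45
river cycle of f (length 2): (5, 5, -1), (-1, 5, 5)
river cycle of g (length 2): (5, 5, -1), (-1, 5, 5)
cycles coincide ⇒ equivalent

yes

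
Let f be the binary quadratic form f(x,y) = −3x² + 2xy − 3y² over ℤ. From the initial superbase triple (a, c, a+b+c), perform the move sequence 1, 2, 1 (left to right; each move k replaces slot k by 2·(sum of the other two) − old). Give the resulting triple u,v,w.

start (-3,-3,-4) = (f(1,0),f(0,1),f(1,1))
replace slot 1: 2·((-3)+(-4)) − (-3) = -11 → (-11,-3,-4)
replace slot 2: 2·((-11)+(-4)) − (-3) = -27 → (-11,-27,-4)
replace slot 1: 2·((-27)+(-4)) − (-11) = -51 → (-51,-27,-4)

-51,-27,-4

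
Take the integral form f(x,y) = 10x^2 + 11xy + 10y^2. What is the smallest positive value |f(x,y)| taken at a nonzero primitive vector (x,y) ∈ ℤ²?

translate: b→-9 (≡11 mod 20), so (10,11,10)→(10,-9,9)
flip: (10,-9,9)→(9,9,10)
reduced (well bottom): (9,9,10) with a≤c, −a<b≤a
well minimum = a = 9

9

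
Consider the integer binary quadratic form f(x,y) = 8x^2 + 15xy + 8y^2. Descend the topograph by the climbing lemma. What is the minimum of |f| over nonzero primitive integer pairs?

translate: b→-1 (≡15 mod 16), so (8,15,8)→(8,-1,1)
flip: (8,-1,1)→(1,1,8)
reduced (well bottom): (1,1,8) with a≤c, −a<b≤a
well minimum = a = 1

1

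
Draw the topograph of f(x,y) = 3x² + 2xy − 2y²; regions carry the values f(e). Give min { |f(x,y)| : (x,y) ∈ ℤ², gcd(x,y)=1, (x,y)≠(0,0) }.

river: ρ → (-2,2,3)
river: ρ → (3,4,-1)
river: ρ → (-1,4,3)
river: ρ → (3,2,-2)
closes: descent 0, river 4
min |a| on river = 1

1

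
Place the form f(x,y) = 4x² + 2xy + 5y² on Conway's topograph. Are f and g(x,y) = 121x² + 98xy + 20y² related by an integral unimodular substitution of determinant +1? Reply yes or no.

D₁ = -76, D₂ = -76
f: reduced (well bottom): (4,2,5) with a≤c, −a<b≤a
g: flip: (121,98,20)→(20,-98,121)
g: translate: b→-18 (≡-98 mod 40), so (20,-98,121)→(20,-18,5)
g: flip: (20,-18,5)→(5,18,20)
g: translate: b→-2 (≡18 mod 10), so (5,18,20)→(5,-2,4)
g: flip: (5,-2,4)→(4,2,5)
g: reduced (well bottom): (4,2,5) with a≤c, −a<b≤a
reduced forms (4, 2, 5) vs (4, 2, 5) ⇒ equivalent

yes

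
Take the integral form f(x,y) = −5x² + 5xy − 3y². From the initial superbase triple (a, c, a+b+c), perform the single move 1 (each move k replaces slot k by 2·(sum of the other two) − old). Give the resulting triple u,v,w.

start (-5,-3,-3) = (f(1,0),f(0,1),f(1,1))
replace slot 1: 2·((-3)+(-3)) − (-5) = -7 → (-7,-3,-3)

-7,-3,-3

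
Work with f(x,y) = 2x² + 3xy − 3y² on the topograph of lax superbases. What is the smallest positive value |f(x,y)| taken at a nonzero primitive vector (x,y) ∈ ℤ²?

river: ρ → (-3,3,2)
river: ρ → (2,5,-1)
river: ρ → (-1,5,2)
river: ρ → (2,3,-3)
closes: descent 0, river 4
min |a| on river = 1

1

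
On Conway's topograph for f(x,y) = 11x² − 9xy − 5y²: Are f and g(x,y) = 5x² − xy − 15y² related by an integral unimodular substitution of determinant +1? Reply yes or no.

D₁ = 301, D₂ = 301
river cycle of f (length 10): (-5, 9, 11), (11, 13, -3), (-3, 17, 1), (1, 17, -3), (-3, 13, 11), (11, 9, -5), (-5, 11, 9), (9, 7, -7), (-7, 7, 9), (9, 11, -5)
river cycle of g (length 10): (5, 9, -11), (-11, 13, 3), (3, 17, -1), (-1, 17, 3), (3, 13, -11), (-11, 9, 5), (5, 11, -9), (-9, 7, 7), (7, 7, -9), (-9, 11, 5)
cycles differ ⇒ inequivalent

no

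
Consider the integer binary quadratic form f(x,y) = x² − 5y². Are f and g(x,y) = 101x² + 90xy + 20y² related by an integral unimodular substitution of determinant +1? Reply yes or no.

D₁ = 20, D₂ = 20
river cycle of f (length 2): (1, 4, -1), (-1, 4, 1)
river cycle of g (length 2): (1, 4, -1), (-1, 4, 1)
cycles coincide ⇒ equivalent

yes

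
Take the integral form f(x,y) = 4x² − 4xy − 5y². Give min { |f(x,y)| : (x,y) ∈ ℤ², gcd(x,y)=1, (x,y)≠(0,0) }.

descent: ρ → (-5,4,4)  [lands on river]
river: ρ → (4,4,-5)
river: ρ → (-5,6,3)
river: ρ → (3,6,-5)
closes: descent 1, river 4
min |a| on river = 3

3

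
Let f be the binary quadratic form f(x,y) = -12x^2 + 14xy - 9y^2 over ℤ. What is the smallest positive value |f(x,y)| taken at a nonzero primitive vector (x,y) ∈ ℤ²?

translate: b→10 (≡-14 mod 24), so (12,-14,9)→(12,10,7)
flip: (12,10,7)→(7,-10,12)
translate: b→4 (≡-10 mod 14), so (7,-10,12)→(7,4,9)
reduced (well bottom): (7,4,9) with a≤c, −a<b≤a
well minimum |f| = |-7| = 7 (negative-definite)

7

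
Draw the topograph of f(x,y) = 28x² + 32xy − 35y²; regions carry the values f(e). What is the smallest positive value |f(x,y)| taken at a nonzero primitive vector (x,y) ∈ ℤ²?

river: ρ → (-35,38,25)
river: ρ → (25,62,-11)
river: ρ → (-11,70,1)
river: ρ → (1,70,-11)
river: ρ → (-11,62,25)
river: ρ → (25,38,-35)
river: ρ → (-35,32,28)
river: ρ → (28,24,-39)
river: ρ → (-39,54,13)
river: ρ → (13,50,-47)
river: ρ → (-47,44,16)
river: ρ → (16,52,-35)
river: ρ → (-35,18,33)
river: ρ → (33,48,-20)
river: ρ → (-20,32,49)
river: ρ → (49,66,-3)
river: ρ → (-3,66,49)
river: ρ → (49,32,-20)
river: ρ → (-20,48,33)
river: ρ → (33,18,-35)
river: ρ → (-35,52,16)
river: ρ → (16,44,-47)
river: ρ → (-47,50,13)
river: ρ → (13,54,-39)
river: ρ → (-39,24,28)
river: ρ → (28,32,-35)
closes: descent 0, river 26
min |a| on river = 1

1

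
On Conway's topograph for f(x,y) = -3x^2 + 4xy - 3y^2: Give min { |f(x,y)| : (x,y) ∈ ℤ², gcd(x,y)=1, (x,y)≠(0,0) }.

translate: b→2 (≡-4 mod 6), so (3,-4,3)→(3,2,2)
flip: (3,2,2)→(2,-2,3)
translate: b→2 (≡-2 mod 4), so (2,-2,3)→(2,2,3)
reduced (well bottom): (2,2,3) with a≤c, −a<b≤a
well minimum |f| = |-2| = 2 (negative-definite)

2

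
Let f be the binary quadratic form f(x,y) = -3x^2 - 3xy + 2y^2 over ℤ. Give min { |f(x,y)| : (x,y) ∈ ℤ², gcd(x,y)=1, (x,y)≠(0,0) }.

descent: ρ → (2,3,-3)  [lands on river]
river: ρ → (-3,3,2)
river: ρ → (2,5,-1)
river: ρ → (-1,5,2)
closes: descent 1, river 4
min |a| on river = 1

1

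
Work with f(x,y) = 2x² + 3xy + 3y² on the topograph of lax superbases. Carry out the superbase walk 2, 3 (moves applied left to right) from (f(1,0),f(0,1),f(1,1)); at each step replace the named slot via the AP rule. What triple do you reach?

start (2,3,8) = (f(1,0),f(0,1),f(1,1))
replace slot 2: 2·(2+8) − 3 = 17 → (2,17,8)
replace slot 3: 2·(2+17) − 8 = 30 → (2,17,30)

2,17,30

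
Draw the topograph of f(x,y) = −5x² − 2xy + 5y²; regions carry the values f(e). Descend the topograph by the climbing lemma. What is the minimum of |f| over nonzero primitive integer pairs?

descent: ρ → (5,2,-5)  [lands on river]
river: ρ → (-5,8,2)
river: ρ → (2,8,-5)
river: ρ → (-5,2,5)
river: ρ → (5,8,-2)
river: ρ → (-2,8,5)
closes: descent 1, river 6
min |a| on river = 2

2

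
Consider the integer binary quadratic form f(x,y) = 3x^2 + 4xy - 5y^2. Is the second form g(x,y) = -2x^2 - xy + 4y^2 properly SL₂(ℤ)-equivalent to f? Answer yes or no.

D₁ = 76, D₂ = 33
discriminants differ ⇒ not SL₂(ℤ)-equivalent

no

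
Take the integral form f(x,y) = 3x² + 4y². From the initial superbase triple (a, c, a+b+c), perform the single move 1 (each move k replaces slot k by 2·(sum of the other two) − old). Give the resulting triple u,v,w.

start (3,4,7) = (f(1,0),f(0,1),f(1,1))
replace slot 1: 2·(4+7) − 3 = 19 → (19,4,7)

19,4,7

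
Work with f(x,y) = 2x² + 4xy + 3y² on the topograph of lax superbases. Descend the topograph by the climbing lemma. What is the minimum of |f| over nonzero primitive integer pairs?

translate: b→0 (≡4 mod 4), so (2,4,3)→(2,0,1)
flip: (2,0,1)→(1,0,2)
reduced (well bottom): (1,0,2) with a≤c, −a<b≤a
well minimum = a = 1

1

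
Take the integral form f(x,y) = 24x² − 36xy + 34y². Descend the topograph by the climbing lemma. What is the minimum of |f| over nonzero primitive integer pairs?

translate: b→12 (≡-36 mod 48), so (24,-36,34)→(24,12,22)
flip: (24,12,22)→(22,-12,24)
reduced (well bottom): (22,-12,24) with a≤c, −a<b≤a
well minimum = a = 22

22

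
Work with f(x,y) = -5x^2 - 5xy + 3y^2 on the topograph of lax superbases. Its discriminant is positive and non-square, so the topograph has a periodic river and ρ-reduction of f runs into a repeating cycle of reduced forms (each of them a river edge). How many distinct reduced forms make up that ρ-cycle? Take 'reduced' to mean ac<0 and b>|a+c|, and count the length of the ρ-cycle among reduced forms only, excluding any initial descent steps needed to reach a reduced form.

D = 85, ⌊√D⌋ = 9
descent: ρ → (3,5,-5)  [lands on river]
river: ρ → (-5,5,3)
river: ρ → (3,7,-3)
river: ρ → (-3,5,5)
river: ρ → (5,5,-3)
river: ρ → (-3,7,3)
ρ-cycle length = 6 (tail of 1 descent step not counted)

6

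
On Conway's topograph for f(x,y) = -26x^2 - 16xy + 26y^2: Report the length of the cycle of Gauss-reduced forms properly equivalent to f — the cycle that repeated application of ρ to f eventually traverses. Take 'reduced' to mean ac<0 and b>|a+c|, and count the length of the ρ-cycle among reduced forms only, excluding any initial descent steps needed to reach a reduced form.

D = 2960, ⌊√D⌋ = 54
descent: ρ → (26,16,-26)  [lands on river]
river: ρ → (-26,36,16)
river: ρ → (16,28,-34)
river: ρ → (-34,40,10)
river: ρ → (10,40,-34)
river: ρ → (-34,28,16)
river: ρ → (16,36,-26)
river: ρ → (-26,16,26)
river: ρ → (26,36,-16)
river: ρ → (-16,28,34)
river: ρ → (34,40,-10)
river: ρ → (-10,40,34)
river: ρ → (34,28,-16)
river: ρ → (-16,36,26)
ρ-cycle length = 14 (tail of 1 descent step not counted)

14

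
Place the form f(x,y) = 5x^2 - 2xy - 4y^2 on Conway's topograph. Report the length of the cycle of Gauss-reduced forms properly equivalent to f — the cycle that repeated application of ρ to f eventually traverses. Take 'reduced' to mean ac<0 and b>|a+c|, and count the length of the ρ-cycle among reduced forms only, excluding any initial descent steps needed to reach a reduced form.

D = 84, ⌊√D⌋ = 9
descent: ρ → (-4,2,5)  [lands on river]
river: ρ → (5,8,-1)
river: ρ → (-1,8,5)
river: ρ → (5,2,-4)
river: ρ → (-4,6,3)
river: ρ → (3,6,-4)
ρ-cycle length = 6 (tail of 1 descent step not counted)

6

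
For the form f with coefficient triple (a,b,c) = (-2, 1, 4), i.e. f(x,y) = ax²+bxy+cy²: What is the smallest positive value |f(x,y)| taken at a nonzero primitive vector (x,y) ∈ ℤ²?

descent: ρ → (4,-1,-2)
descent: ρ → (-2,5,1)  [lands on river]
river: ρ → (1,5,-2)
river: ρ → (-2,3,3)
river: ρ → (3,3,-2)
closes: descent 2, river 4
min |a| on river = 1

1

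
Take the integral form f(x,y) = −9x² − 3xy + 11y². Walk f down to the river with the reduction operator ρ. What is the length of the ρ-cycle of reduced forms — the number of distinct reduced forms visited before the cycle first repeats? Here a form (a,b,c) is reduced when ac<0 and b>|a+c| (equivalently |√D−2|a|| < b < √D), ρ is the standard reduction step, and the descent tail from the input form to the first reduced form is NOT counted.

D = 405, ⌊√D⌋ = 20
descent: ρ → (11,3,-9)  [lands on river]
river: ρ → (-9,15,5)
river: ρ → (5,15,-9)
river: ρ → (-9,3,11)
river: ρ → (11,19,-1)
river: ρ → (-1,19,11)
ρ-cycle length = 6 (tail of 1 descent step not counted)

6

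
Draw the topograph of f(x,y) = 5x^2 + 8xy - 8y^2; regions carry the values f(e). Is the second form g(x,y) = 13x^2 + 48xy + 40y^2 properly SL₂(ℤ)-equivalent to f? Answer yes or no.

D₁ = 224, D₂ = 224
river cycle of f (length 4): (-8, 8, 5), (5, 12, -4), (-4, 12, 5), (5, 8, -8)
river cycle of g (length 4): (5, 8, -8), (-8, 8, 5), (5, 12, -4), (-4, 12, 5)
cycles coincide ⇒ equivalent

yes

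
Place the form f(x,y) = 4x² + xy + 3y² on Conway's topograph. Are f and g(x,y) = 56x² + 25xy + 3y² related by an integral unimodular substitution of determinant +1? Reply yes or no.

D₁ = -47, D₂ = -47
f: flip: (4,1,3)→(3,-1,4)
f: reduced (well bottom): (3,-1,4) with a≤c, −a<b≤a
g: flip: (56,25,3)→(3,-25,56)
g: translate: b→-1 (≡-25 mod 6), so (3,-25,56)→(3,-1,4)
g: reduced (well bottom): (3,-1,4) with a≤c, −a<b≤a
reduced forms (3, -1, 4) vs (3, -1, 4) ⇒ equivalent

yes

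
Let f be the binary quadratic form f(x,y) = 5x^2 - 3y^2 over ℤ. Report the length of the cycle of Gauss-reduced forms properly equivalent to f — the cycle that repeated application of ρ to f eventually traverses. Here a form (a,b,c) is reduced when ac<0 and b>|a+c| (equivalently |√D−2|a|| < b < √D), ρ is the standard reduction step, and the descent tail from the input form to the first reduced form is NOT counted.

D = 60, ⌊√D⌋ = 7
descent: ρ → (-3,6,2)  [lands on river]
river: ρ → (2,6,-3)
ρ-cycle length = 2 (tail of 1 descent step not counted)

2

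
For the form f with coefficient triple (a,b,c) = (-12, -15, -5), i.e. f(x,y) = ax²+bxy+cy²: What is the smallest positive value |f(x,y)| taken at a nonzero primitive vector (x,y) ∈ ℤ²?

translate: b→-9 (≡15 mod 24), so (12,15,5)→(12,-9,2)
flip: (12,-9,2)→(2,9,12)
translate: b→1 (≡9 mod 4), so (2,9,12)→(2,1,2)
reduced (well bottom): (2,1,2) with a≤c, −a<b≤a
well minimum |f| = |-2| = 2 (negative-definite)

2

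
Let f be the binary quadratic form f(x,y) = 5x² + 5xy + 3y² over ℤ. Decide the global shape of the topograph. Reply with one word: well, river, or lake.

D = b²−4ac = 5² − 4·5·3 = -35
D < 0 ⇒ definite ⇒ every region one sign ⇒ single well

well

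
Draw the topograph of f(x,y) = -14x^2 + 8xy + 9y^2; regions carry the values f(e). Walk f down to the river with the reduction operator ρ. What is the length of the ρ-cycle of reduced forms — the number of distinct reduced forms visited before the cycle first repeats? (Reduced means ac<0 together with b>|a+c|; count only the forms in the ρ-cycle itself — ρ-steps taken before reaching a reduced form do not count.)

D = 568, ⌊√D⌋ = 23
river: ρ → (9,10,-13)
river: ρ → (-13,16,6)
river: ρ → (6,20,-7)
river: ρ → (-7,22,3)
river: ρ → (3,20,-14)
river: ρ → (-14,8,9)
ρ-cycle length = 6 (tail of 0 descent steps not counted)

6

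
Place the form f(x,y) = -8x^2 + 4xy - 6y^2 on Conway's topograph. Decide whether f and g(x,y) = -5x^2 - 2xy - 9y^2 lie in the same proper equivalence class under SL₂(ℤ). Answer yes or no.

D₁ = -176, D₂ = -176
f is negative-definite; reduce −f:
−f: flip: (8,-4,6)→(6,4,8)
−f: reduced (well bottom): (6,4,8) with a≤c, −a<b≤a
flip sign back: reduced form of f is (-6,-4,-8)
g is negative-definite; reduce −g:
−g: reduced (well bottom): (5,2,9) with a≤c, −a<b≤a
flip sign back: reduced form of g is (-5,-2,-9)
reduced forms (-6, -4, -8) vs (-5, -2, -9) ⇒ inequivalent

no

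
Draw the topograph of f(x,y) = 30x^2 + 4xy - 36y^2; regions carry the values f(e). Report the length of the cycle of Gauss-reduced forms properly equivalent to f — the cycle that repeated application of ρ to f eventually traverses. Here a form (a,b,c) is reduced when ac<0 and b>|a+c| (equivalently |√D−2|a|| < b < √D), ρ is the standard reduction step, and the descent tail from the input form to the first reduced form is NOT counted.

D = 4336, ⌊√D⌋ = 65
descent: ρ → (-36,-4,30)
descent: ρ → (30,64,-2)  [lands on river]
river: ρ → (-2,64,30)
river: ρ → (30,56,-10)
river: ρ → (-10,64,6)
river: ρ → (6,56,-50)
river: ρ → (-50,44,12)
river: ρ → (12,52,-34)
river: ρ → (-34,16,30)
river: ρ → (30,44,-20)
river: ρ → (-20,36,38)
river: ρ → (38,40,-18)
river: ρ → (-18,32,46)
river: ρ → (46,60,-4)
river: ρ → (-4,60,46)
river: ρ → (46,32,-18)
river: ρ → (-18,40,38)
river: ρ → (38,36,-20)
river: ρ → (-20,44,30)
river: ρ → (30,16,-34)
river: ρ → (-34,52,12)
river: ρ → (12,44,-50)
river: ρ → (-50,56,6)
river: ρ → (6,64,-10)
river: ρ → (-10,56,30)
ρ-cycle length = 24 (tail of 2 descent steps not counted)

24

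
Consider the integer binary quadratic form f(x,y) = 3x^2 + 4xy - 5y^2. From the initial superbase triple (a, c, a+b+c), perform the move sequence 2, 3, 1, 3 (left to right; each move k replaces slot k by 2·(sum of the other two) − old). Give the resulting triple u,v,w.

start (3,-5,2) = (f(1,0),f(0,1),f(1,1))
replace slot 2: 2·(3+2) − (-5) = 15 → (3,15,2)
replace slot 3: 2·(3+15) − 2 = 34 → (3,15,34)
replace slot 1: 2·(15+34) − 3 = 95 → (95,15,34)
replace slot 3: 2·(95+15) − 34 = 186 → (95,15,186)

95,15,186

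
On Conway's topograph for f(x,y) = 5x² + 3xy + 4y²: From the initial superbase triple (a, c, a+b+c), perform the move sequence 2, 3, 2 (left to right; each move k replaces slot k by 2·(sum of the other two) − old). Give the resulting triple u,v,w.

start (5,4,12) = (f(1,0),f(0,1),f(1,1))
replace slot 2: 2·(5+12) − 4 = 30 → (5,30,12)
replace slot 3: 2·(5+30) − 12 = 58 → (5,30,58)
replace slot 2: 2·(5+58) − 30 = 96 → (5,96,58)

5,96,58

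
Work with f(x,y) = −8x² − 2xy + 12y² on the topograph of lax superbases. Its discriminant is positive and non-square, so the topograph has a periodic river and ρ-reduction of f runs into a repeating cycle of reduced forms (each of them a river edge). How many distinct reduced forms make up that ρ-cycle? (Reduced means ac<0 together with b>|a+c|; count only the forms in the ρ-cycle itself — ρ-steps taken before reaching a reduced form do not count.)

D = 388, ⌊√D⌋ = 19
descent: ρ → (12,2,-8)
descent: ρ → (-8,14,6)  [lands on river]
river: ρ → (6,10,-12)
river: ρ → (-12,14,4)
river: ρ → (4,18,-4)
river: ρ → (-4,14,12)
river: ρ → (12,10,-6)
river: ρ → (-6,14,8)
river: ρ → (8,18,-2)
river: ρ → (-2,18,8)
river: ρ → (8,14,-6)
river: ρ → (-6,10,12)
river: ρ → (12,14,-4)
river: ρ → (-4,18,4)
river: ρ → (4,14,-12)
river: ρ → (-12,10,6)
river: ρ → (6,14,-8)
river: ρ → (-8,18,2)
river: ρ → (2,18,-8)
ρ-cycle length = 18 (tail of 2 descent steps not counted)

18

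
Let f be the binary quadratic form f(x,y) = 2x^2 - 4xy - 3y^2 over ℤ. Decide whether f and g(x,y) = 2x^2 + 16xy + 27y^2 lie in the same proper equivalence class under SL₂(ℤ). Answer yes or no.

D₁ = 40, D₂ = 40
river cycle of f (length 6): (-3, 4, 2), (2, 4, -3), (-3, 2, 3), (3, 4, -2), (-2, 4, 3), (3, 2, -3)
river cycle of g (length 6): (2, 4, -3), (-3, 2, 3), (3, 4, -2), (-2, 4, 3), (3, 2, -3), (-3, 4, 2)
cycles coincide ⇒ equivalent

yes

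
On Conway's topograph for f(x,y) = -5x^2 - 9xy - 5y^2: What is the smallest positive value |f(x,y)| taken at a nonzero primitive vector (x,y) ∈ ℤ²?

translate: b→-1 (≡9 mod 10), so (5,9,5)→(5,-1,1)
flip: (5,-1,1)→(1,1,5)
reduced (well bottom): (1,1,5) with a≤c, −a<b≤a
well minimum |f| = |-1| = 1 (negative-definite)

1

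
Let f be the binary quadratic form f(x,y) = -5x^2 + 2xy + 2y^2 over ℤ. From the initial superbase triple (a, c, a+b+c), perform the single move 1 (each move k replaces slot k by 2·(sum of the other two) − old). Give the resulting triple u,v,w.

start (-5,2,-1) = (f(1,0),f(0,1),f(1,1))
replace slot 1: 2·(2+(-1)) − (-5) = 7 → (7,2,-1)

7,2,-1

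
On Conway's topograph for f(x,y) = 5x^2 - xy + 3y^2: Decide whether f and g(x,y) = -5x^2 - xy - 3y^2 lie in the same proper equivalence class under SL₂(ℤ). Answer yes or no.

D₁ = -59, D₂ = -59
f: flip: (5,-1,3)→(3,1,5)
f: reduced (well bottom): (3,1,5) with a≤c, −a<b≤a
g is negative-definite; reduce −g:
−g: flip: (5,1,3)→(3,-1,5)
−g: reduced (well bottom): (3,-1,5) with a≤c, −a<b≤a
flip sign back: reduced form of g is (-3,1,-5)
reduced forms (3, 1, 5) vs (-3, 1, -5) ⇒ inequivalent

no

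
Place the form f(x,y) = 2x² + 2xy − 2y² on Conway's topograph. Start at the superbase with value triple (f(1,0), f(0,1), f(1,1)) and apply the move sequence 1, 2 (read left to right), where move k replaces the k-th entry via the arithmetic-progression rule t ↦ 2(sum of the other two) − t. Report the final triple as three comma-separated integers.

start (2,-2,2) = (f(1,0),f(0,1),f(1,1))
replace slot 1: 2·((-2)+2) − 2 = -2 → (-2,-2,2)
replace slot 2: 2·((-2)+2) − (-2) = 2 → (-2,2,2)

-2,2,2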